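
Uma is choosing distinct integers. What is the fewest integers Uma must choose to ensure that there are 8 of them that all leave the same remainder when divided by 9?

By pigeonhole, the 9 residue classes mod 9 are the pigeonholes.
With 63 integers one could put 7 in each residue class and have no class reach 8.
The 64th integer pushes some class to 8, so 9·7 + 1 = 64.

64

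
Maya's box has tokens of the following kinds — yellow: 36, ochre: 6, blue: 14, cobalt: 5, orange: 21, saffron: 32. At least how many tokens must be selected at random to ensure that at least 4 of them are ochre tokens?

112

In the worst case for collecting ochre tokens, every non-ochre token comes out first.
There are 36 + 14 + 5 + 21 + 32 = 108 non-ochre tokens altogether.
After those, each further token must be ochre, so 108 + 4 = 112 draws guarantee 4 ochre tokens.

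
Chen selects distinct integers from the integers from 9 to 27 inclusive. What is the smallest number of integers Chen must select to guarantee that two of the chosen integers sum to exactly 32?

13

Two chosen integers sum to 32 exactly when both halves of some pair {x, 32−x} with 9 ≤ x ≤ 32−x ≤ 23 are chosen — 7 such pairs.
The remaining 5 elements (those with no distinct partner in range) can never complete a 32-sum, so the worst case takes all of them and one from each pair: 5 + 7 = 12.
Pigeonhole: the 13th integer has to be the second member of some pair, so 12 + 1 = 13.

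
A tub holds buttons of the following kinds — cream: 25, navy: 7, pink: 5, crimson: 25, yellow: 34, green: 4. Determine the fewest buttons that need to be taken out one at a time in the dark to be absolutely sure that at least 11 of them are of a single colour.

47

An adversary could hand out at most 10 buttons per colour (navy, pink, green run out sooner): 10 + 7 + 5 + 10 + 10 + 4 = 46 buttons and still no colour has 11.
One more button lands in a colour already at 10, so 47 draws are enough and 46 are not.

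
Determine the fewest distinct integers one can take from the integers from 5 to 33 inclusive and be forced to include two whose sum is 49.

Two chosen integers sum to 49 exactly when both halves of some pair {x, 49−x} with 16 ≤ x ≤ 49−x ≤ 33 are chosen — 9 such pairs.
The remaining 11 elements (those with no distinct partner in range) can never complete a 49-sum, so the worst case takes all of them and one from each pair: 11 + 9 = 20.
The 21st integer has to be the second member of some pair, so 20 + 1 = 21.

21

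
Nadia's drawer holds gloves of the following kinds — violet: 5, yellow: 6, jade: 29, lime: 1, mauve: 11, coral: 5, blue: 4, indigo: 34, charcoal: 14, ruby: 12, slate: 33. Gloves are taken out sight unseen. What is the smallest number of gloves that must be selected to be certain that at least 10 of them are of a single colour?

76

An adversary could hand out at most 9 gloves per colour (5 colours run out sooner): 5 + 6 + 9 + 1 + 9 + 5 + 4 + 9 + 9 + 9 + 9 = 75 gloves and still no colour has 10.
One more glove lands in a colour already at 9, so 76 draws are enough and 75 are not.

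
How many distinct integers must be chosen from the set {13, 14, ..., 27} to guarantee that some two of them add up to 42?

Group the elements by complementary pair {x, 42−x}: {15,27}, {16,26}, {17,25}, …, giving 6 two-element pairs, the single value 21 (it cannot pair with itself since the integers are distinct), and 2 integers whose partner 42−x falls outside [13,27].
Treating each of those 9 groups as a pigeonhole, one can pick one integer per group — 9 integers — with no two summing to 42.
The 10th integer lands in an occupied pair, forcing a sum of 42.

10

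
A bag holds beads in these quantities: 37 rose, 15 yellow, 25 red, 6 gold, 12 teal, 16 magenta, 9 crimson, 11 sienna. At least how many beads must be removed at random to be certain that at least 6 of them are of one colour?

41

By the pigeonhole principle, put each drawn bead into a box by colour. The largest draw with every box below 6 takes min(count, 5) from each colour.
Σ min(cᵢ, 5) = 5 + 5 + 5 + 5 + 5 + 5 + 5 + 5 = 40.
Draw number 40 + 1 = 41 must push one box to 6.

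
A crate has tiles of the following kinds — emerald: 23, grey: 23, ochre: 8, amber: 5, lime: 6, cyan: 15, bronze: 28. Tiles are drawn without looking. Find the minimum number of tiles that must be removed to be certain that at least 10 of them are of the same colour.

56

Put each drawn tile into a box by colour. The largest draw with every box below 10 takes min(count, 9) from each colour; colours with fewer than 9 contribute all they have.
Σ min(cᵢ, 9) = 9 + 9 + 8 + 5 + 6 + 9 + 9 = 55.
Draw number 55 + 1 = 56 must push one box to 10.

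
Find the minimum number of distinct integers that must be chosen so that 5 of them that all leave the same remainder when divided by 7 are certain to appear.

29

By the pigeonhole principle, the 7 residue classes mod 7 are the pigeonholes.
With 28 integers one could put 4 in each residue class and have no class reach 5.
The 29th integer pushes some class to 5, so 7·4 + 1 = 29.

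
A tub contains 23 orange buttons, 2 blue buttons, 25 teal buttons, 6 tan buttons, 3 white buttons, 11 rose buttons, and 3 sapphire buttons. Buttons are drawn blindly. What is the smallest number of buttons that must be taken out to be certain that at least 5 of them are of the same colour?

25

By pigeonhole, the 7 colours are the holes; the buttons drawn are the pigeons.
To avoid 5 of any one colour, the worst case takes at most 4 of each colour, or every button of a colour that has fewer than 4.
That gives 4 + 2 + 4 + 4 + 3 + 4 + 3 = 24 buttons with no colour reaching 5.
The next button forces some colour to 5, so 24 + 1 = 25.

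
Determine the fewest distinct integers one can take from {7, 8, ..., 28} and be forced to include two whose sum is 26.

17

Group the elements by complementary pair {x, 26−x}: {7,19}, {8,18}, {9,17}, …, giving 6 two-element pairs, the single value 13 (it cannot pair with itself since the integers are distinct), and 9 integers whose partner 26−x falls outside [7,28].
By the pigeonhole principle, treating each of those 16 groups as a pigeonhole, one can pick one integer per group — 16 integers — with no two summing to 26.
The 17th integer lands in an occupied pair, forcing a sum of 26.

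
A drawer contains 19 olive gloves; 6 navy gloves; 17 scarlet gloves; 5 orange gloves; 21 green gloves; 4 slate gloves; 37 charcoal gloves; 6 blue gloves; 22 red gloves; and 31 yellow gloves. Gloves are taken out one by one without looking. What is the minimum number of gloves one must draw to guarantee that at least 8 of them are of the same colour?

An adversary could hand out at most 7 gloves per colour (4 colours run out sooner): 7 + 6 + 7 + 5 + 7 + 4 + 7 + 6 + 7 + 7 = 63 gloves and still no colour has 8.
By the pigeonhole principle, one more glove lands in a colour already at 7, so 64 draws are enough and 63 are not.

64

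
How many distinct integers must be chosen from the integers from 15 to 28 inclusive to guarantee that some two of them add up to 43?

Two chosen integers sum to 43 exactly when both halves of some pair {x, 43−x} with 15 ≤ x ≤ 43−x ≤ 28 are chosen — 7 such pairs.
Every element belongs to one of those pairs, so the worst case picks one from each: 7 integers.
By pigeonhole, the 8th integer has to be the second member of some pair, so 7 + 1 = 8.

8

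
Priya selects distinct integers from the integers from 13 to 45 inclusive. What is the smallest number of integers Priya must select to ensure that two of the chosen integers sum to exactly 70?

24

Group the elements by complementary pair {x, 70−x}: {25,45}, {26,44}, {27,43}, …, giving 10 two-element pairs, the single value 35 (it cannot pair with itself since the integers are distinct), and 12 integers whose partner 70−x falls outside [13,45].
Treating each of those 23 groups as a pigeonhole, one can pick one integer per group — 23 integers — with no two summing to 70.
The 24th integer lands in an occupied pair, forcing a sum of 70.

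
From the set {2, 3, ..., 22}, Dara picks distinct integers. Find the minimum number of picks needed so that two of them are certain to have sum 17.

Two chosen integers sum to 17 exactly when both halves of some pair {x, 17−x} with 2 ≤ x ≤ 17−x ≤ 15 are chosen — 7 such pairs.
The remaining 7 elements (those with no distinct partner in range) can never complete a 17-sum, so the worst case takes all of them and one from each pair: 7 + 7 = 14.
The 15th integer has to be the second member of some pair, so 14 + 1 = 15.

15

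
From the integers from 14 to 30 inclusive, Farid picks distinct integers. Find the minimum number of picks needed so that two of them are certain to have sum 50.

A set avoiding the sum 50 can contain at most one of each pair {x, 50−x}, plus the 7 elements whose complement lies outside the range or equal to its own complement.
The integers 14, …, 25 (12 of them) are such a set: any two sum to at least 14+15 = 29 and at most 24+25 = 49 < 50.
Any 13th integer completes one of the 5 pairs, so 13 choices force a sum of 50.

13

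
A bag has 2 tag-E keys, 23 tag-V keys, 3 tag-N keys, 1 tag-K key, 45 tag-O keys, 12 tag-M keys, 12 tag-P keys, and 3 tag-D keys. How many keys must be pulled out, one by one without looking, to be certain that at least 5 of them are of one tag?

An adversary could hand out at most 4 keys per tag (4 tags run out sooner): 2 + 4 + 3 + 1 + 4 + 4 + 4 + 3 = 25 keys and still no tag has 5.
By pigeonhole, one more key lands in a tag already at 4, so 26 draws are enough and 25 are not.

26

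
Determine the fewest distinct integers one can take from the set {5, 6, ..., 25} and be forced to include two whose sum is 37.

15

A set avoiding the sum 37 can contain at most one of each pair {x, 37−x}, plus the 7 elements whose complement lies outside the range.
The integers 5, …, 18 (14 of them) are such a set: any two sum to at least 5+6 = 11 and at most 17+18 = 35 < 37.
By pigeonhole, any 15th integer completes one of the 7 pairs, so 15 choices force a sum of 37.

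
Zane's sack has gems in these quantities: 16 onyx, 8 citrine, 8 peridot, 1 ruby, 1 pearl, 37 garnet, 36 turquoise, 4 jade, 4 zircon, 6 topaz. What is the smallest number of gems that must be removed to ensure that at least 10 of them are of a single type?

Pigeonhole: the 10 types are the holes; the gems drawn are the pigeons.
To avoid 10 of any one type, the worst case takes at most 9 of each type, or every gem of a type that has fewer than 9.
That gives 9 + 8 + 8 + 1 + 1 + 9 + 9 + 4 + 4 + 6 = 59 gems with no type reaching 10.
The next gem forces some type to 10, so 59 + 1 = 60.

60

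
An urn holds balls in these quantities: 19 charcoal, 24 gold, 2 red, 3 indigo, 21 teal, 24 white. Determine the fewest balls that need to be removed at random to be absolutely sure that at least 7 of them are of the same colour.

By pigeonhole, the 6 colours are the holes; the balls drawn are the pigeons.
To avoid 7 of any one colour, the worst case takes at most 6 of each colour, or every ball of a colour that has fewer than 6.
That gives 6 + 6 + 2 + 3 + 6 + 6 = 29 balls with no colour reaching 7.
The next ball forces some colour to 7, so 29 + 1 = 30.

30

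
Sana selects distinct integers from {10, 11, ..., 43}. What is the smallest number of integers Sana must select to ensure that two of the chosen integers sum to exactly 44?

A set avoiding the sum 44 can contain at most one of each pair {x, 44−x}, plus the 10 elements whose complement lies outside the range or equal to its own complement.
The integers 22, …, 43 (22 of them) are such a set: any two sum to at least 22+23 = 45 > 44.
Any 23rd integer completes one of the 12 pairs, so 23 choices force a sum of 44.

23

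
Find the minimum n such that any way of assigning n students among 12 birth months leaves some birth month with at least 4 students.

With 36 students one could put exactly 3 in each of the 12 birth months, and no birth month would reach 4.
Pigeonhole: one more student must land in a birth month that already has 3, giving it 4.
So 12 × 3 + 1 = 37 students are required.

37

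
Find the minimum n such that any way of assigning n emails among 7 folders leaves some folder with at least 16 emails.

106

With 105 emails one could put exactly 15 in each of the 7 folders, and no folder would reach 16.
One more email must land in a folder that already has 15, giving it 16.
So 7 × 15 + 1 = 106 emails are required.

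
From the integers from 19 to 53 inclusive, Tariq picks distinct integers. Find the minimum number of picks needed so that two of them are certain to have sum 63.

A set avoiding the sum 63 can contain at most one of each pair {x, 63−x}, plus the 9 elements whose complement lies outside the range.
The integers 32, …, 53 (22 of them) are such a set: any two sum to at least 32+33 = 65 > 63.
By the pigeonhole principle, any 23rd integer completes one of the 13 pairs, so 23 choices force a sum of 63.

23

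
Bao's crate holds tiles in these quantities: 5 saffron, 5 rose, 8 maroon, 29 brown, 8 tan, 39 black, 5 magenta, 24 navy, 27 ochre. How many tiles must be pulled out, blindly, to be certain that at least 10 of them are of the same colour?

68

Pigeonhole: put each drawn tile into a box by colour. The largest draw with every box below 10 takes min(count, 9) from each colour; colours with fewer than 9 contribute all they have.
Σ min(cᵢ, 9) = 5 + 5 + 8 + 9 + 8 + 9 + 5 + 9 + 9 = 67.
Draw number 67 + 1 = 68 must push one box to 10.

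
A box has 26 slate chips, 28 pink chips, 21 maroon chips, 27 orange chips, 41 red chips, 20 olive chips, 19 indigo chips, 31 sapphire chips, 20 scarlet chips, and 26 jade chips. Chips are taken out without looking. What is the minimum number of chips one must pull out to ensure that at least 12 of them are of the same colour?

By pigeonhole, put each drawn chip into a box by colour. The largest draw with every box below 12 takes min(count, 11) from each colour.
Σ min(cᵢ, 11) = 11 + 11 + 11 + 11 + 11 + 11 + 11 + 11 + 11 + 11 = 110.
Draw number 110 + 1 = 111 must push one box to 12.

111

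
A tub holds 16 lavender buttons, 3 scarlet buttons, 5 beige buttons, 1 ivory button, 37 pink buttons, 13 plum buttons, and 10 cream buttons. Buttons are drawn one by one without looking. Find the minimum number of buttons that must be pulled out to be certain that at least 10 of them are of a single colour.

An adversary could hand out at most 9 buttons per colour (scarlet, beige, ivory run out sooner): 9 + 3 + 5 + 1 + 9 + 9 + 9 = 45 buttons and still no colour has 10.
One more button lands in a colour already at 9, so 46 draws are enough and 45 are not.

46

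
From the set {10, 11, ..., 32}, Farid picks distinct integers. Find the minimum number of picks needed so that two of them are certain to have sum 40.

14

A set avoiding the sum 40 can contain at most one of each pair {x, 40−x}, plus the 3 elements whose complement lies outside the range or equal to its own complement.
The integers 20, …, 32 (13 of them) are such a set: any two sum to at least 20+21 = 41 > 40.
By the pigeonhole principle, any 14th integer completes one of the 10 pairs, so 14 choices force a sum of 40.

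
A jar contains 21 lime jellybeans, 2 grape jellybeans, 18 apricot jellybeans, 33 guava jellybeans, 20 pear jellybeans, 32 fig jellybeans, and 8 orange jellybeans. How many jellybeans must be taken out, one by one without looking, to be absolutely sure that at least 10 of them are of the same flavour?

The 7 flavours are the holes; the jellybeans drawn are the pigeons.
To avoid 10 of any one flavour, the worst case takes at most 9 of each flavour, or every jellybean of a flavour that has fewer than 9.
That gives 9 + 2 + 9 + 9 + 9 + 9 + 8 = 55 jellybeans with no flavour reaching 10.
The next jellybean forces some flavour to 10, so 55 + 1 = 56.

56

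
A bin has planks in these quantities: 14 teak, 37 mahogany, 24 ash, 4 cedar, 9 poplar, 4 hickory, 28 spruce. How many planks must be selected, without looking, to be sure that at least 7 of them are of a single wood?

39

By the pigeonhole principle, put each drawn plank into a box by wood. The largest draw with every box below 7 takes min(count, 6) from each wood; woods with fewer than 6 contribute all they have.
Σ min(cᵢ, 6) = 6 + 6 + 6 + 4 + 6 + 4 + 6 = 38.
Draw number 38 + 1 = 39 must push one box to 7.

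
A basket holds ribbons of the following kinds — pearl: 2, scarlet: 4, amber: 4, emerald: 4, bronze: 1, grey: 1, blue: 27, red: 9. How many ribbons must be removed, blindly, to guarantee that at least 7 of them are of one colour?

29

The 8 colours are the holes; the ribbons drawn are the pigeons.
To avoid 7 of any one colour, the worst case takes at most 6 of each colour, or every ribbon of a colour that has fewer than 6.
That gives 2 + 4 + 4 + 4 + 1 + 1 + 6 + 6 = 28 ribbons with no colour reaching 7.
The next ribbon forces some colour to 7, so 28 + 1 = 29.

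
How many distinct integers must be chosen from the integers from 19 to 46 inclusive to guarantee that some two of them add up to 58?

Two chosen integers sum to 58 exactly when both halves of some pair {x, 58−x} with 19 ≤ x ≤ 58−x ≤ 39 are chosen — 10 such pairs.
The remaining 8 elements (those with no distinct partner in range) can never complete a 58-sum, so the worst case takes all of them and one from each pair: 8 + 10 = 18.
By pigeonhole, the 19th integer has to be the second member of some pair, so 18 + 1 = 19.

19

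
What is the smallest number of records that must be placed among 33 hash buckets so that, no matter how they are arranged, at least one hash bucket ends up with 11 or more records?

331

With 330 records one could put exactly 10 in each of the 33 hash buckets, and no hash bucket would reach 11.
One more record must land in a hash bucket that already has 10, giving it 11.
So 33 × 10 + 1 = 331 records are required.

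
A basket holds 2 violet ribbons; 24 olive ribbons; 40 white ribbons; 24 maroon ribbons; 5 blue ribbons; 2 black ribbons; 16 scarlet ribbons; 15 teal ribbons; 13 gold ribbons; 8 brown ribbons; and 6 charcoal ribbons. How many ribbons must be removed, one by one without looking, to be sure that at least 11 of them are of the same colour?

84

Put each drawn ribbon into a box by colour. The largest draw with every box below 11 takes min(count, 10) from each colour; colours with fewer than 10 contribute all they have.
Σ min(cᵢ, 10) = 2 + 10 + 10 + 10 + 5 + 2 + 10 + 10 + 10 + 8 + 6 = 83.
Draw number 83 + 1 = 84 must push one box to 11.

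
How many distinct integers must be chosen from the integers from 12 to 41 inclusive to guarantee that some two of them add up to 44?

Two chosen integers sum to 44 exactly when both halves of some pair {x, 44−x} with 12 ≤ x ≤ 44−x ≤ 32 are chosen — 10 such pairs.
The remaining 10 elements (those with no distinct partner in range) can never complete a 44-sum, so the worst case takes all of them and one from each pair: 10 + 10 = 20.
The 21st integer has to be the second member of some pair, so 20 + 1 = 21.

21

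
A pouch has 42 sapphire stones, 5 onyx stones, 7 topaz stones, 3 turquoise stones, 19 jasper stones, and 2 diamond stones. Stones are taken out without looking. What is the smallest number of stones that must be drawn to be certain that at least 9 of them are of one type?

By pigeonhole, put each drawn stone into a box by type. The largest draw with every box below 9 takes min(count, 8) from each type; types with fewer than 8 contribute all they have.
Σ min(cᵢ, 8) = 8 + 5 + 7 + 3 + 8 + 2 = 33.
Draw number 33 + 1 = 34 must push one box to 9.

34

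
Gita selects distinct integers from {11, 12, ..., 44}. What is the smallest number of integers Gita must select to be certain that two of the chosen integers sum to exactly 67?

24

Group the elements by complementary pair {x, 67−x}: {23,44}, {24,43}, {25,42}, …, giving 11 two-element pairs and 12 integers whose partner 67−x falls outside [11,44].
Treating each of those 23 groups as a pigeonhole, one can pick one integer per group — 23 integers — with no two summing to 67.
The 24th integer lands in an occupied pair, forcing a sum of 67.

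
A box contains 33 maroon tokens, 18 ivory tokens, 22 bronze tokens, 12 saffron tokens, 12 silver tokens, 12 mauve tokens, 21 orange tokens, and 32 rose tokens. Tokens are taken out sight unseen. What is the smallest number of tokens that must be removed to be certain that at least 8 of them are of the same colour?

57

An adversary could hand out at most 7 tokens per colour: 7 + 7 + 7 + 7 + 7 + 7 + 7 + 7 = 56 tokens and still no colour has 8.
One more token lands in a colour already at 7, so 57 draws are enough and 56 are not.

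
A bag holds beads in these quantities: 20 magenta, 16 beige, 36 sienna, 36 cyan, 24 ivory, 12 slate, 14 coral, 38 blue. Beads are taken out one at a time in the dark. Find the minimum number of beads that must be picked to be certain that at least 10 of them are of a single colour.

The 8 colours are the holes; the beads drawn are the pigeons.
To avoid 10 of any one colour, the worst case takes at most 9 of each colour.
That gives 9 + 9 + 9 + 9 + 9 + 9 + 9 + 9 = 72 beads with no colour reaching 10.
The next bead forces some colour to 10, so 72 + 1 = 73.

73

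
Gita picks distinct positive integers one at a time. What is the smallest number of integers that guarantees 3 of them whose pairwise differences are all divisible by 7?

15

Integers whose pairwise differences are multiples of 7 are exactly those sharing a remainder mod 7. The 7 residue classes mod 7 are the pigeonholes.
With 14 integers one could put 2 in each residue class and have no class reach 3.
The 15th integer pushes some class to 3, so 7·2 + 1 = 15.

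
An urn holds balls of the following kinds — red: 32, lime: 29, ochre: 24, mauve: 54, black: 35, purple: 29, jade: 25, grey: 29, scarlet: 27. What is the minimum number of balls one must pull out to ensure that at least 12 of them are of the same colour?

100

By the pigeonhole principle, the 9 colours are the holes; the balls drawn are the pigeons.
To avoid 12 of any one colour, the worst case takes at most 11 of each colour.
That gives 11 + 11 + 11 + 11 + 11 + 11 + 11 + 11 + 11 = 99 balls with no colour reaching 12.
The next ball forces some colour to 12, so 99 + 1 = 100.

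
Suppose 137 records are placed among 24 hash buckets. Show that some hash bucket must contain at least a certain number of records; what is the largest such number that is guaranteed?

The 24 hash buckets are the holes and the 137 records are the pigeons.
If every hash bucket held at most 5 records, the total would be at most 24 × 5 = 120, which is less than 137.
So some hash bucket holds at least ⌈137/24⌉ = 6 records.

6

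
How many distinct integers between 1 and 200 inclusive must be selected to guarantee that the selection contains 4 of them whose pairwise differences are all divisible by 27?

82

Integers whose pairwise differences are multiples of 27 are exactly those sharing a remainder mod 27. By pigeonhole, the 27 residue classes mod 27 are the pigeonholes.
With 81 integers one could put 3 in each residue class and have no class reach 4.
The 82nd integer pushes some class to 4, so 27·3 + 1 = 82.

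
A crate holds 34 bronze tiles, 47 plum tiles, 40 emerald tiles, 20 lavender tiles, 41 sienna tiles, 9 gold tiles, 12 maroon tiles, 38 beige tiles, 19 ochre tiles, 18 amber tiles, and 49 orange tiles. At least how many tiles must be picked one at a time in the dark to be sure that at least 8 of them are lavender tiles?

In the worst case for collecting lavender tiles, every non-lavender tile comes out first.
There are 34 + 47 + 40 + 41 + 9 + 12 + 38 + 19 + 18 + 49 = 307 non-lavender tiles altogether.
After those, each further tile must be lavender, so 307 + 8 = 315 draws guarantee 8 lavender tiles.

315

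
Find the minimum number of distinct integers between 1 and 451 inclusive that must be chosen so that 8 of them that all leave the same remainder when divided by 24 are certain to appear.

169

The 24 residue classes mod 24 are the pigeonholes.
With 168 integers one could put 7 in each residue class and have no class reach 8.
The 169th integer pushes some class to 8, so 24·7 + 1 = 169.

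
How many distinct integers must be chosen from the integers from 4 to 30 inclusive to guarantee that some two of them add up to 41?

18

Two chosen integers sum to 41 exactly when both halves of some pair {x, 41−x} with 11 ≤ x ≤ 41−x ≤ 30 are chosen — 10 such pairs.
The remaining 7 elements (those with no distinct partner in range) can never complete a 41-sum, so the worst case takes all of them and one from each pair: 7 + 10 = 17.
The 18th integer has to be the second member of some pair, so 17 + 1 = 18.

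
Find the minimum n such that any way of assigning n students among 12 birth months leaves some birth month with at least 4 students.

37

With 36 students one could put exactly 3 in each of the 12 birth months, and no birth month would reach 4.
One more student must land in a birth month that already has 3, giving it 4.
So 12 × 3 + 1 = 37 students are required.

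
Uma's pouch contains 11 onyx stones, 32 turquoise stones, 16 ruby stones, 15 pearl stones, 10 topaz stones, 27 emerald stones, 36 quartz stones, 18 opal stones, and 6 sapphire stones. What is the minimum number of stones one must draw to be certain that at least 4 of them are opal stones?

In the worst case for collecting opal stones, every non-opal stone comes out first.
There are 11 + 32 + 16 + 15 + 10 + 27 + 36 + 6 = 153 non-opal stones altogether.
After those, each further stone must be opal, so 153 + 4 = 157 draws guarantee 4 opal stones.

157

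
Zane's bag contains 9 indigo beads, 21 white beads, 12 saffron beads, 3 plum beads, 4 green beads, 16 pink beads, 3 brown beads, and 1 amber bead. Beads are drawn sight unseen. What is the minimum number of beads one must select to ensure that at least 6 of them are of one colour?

By the pigeonhole principle, the 8 colours are the holes; the beads drawn are the pigeons.
To avoid 6 of any one colour, the worst case takes at most 5 of each colour, or every bead of a colour that has fewer than 5.
That gives 5 + 5 + 5 + 3 + 4 + 5 + 3 + 1 = 31 beads with no colour reaching 6.
The next bead forces some colour to 6, so 31 + 1 = 32.

32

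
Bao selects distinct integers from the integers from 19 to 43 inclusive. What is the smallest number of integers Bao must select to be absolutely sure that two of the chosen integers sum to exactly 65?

Two chosen integers sum to 65 exactly when both halves of some pair {x, 65−x} with 22 ≤ x ≤ 65−x ≤ 43 are chosen — 11 such pairs.
The remaining 3 elements (those with no distinct partner in range) can never complete a 65-sum, so the worst case takes all of them and one from each pair: 3 + 11 = 14.
The 15th integer has to be the second member of some pair, so 14 + 1 = 15.

15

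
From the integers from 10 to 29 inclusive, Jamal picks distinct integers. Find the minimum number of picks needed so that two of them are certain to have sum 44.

14

A set avoiding the sum 44 can contain at most one of each pair {x, 44−x}, plus the 6 elements whose complement lies outside the range or equal to its own complement.
The integers 10, …, 22 (13 of them) are such a set: any two sum to at least 10+11 = 21 and at most 21+22 = 43 < 44.
By the pigeonhole principle, any 14th integer completes one of the 7 pairs, so 14 choices force a sum of 44.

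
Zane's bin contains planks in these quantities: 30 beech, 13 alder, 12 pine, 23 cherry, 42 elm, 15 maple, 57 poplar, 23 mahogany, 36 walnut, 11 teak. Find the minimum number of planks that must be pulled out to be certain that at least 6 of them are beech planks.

238

In the worst case for collecting beech planks, every non-beech plank comes out first.
There are 13 + 12 + 23 + 42 + 15 + 57 + 23 + 36 + 11 = 232 non-beech planks altogether.
After those, each further plank must be beech, so 232 + 6 = 238 draws guarantee 6 beech planks.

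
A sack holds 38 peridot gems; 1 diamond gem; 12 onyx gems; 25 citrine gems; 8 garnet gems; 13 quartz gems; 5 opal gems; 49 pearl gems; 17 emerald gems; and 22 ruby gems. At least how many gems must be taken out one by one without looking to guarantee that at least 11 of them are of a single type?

85

An adversary could hand out at most 10 gems per type (diamond, garnet, opal run out sooner): 10 + 1 + 10 + 10 + 8 + 10 + 5 + 10 + 10 + 10 = 84 gems and still no type has 11.
One more gem lands in a type already at 10, so 85 draws are enough and 84 are not.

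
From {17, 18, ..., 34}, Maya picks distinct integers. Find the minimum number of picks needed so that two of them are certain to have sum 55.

Group the elements by complementary pair {x, 55−x}: {21,34}, {22,33}, {23,32}, …, giving 7 two-element pairs and 4 integers whose partner 55−x falls outside [17,34].
By the pigeonhole principle, treating each of those 11 groups as a pigeonhole, one can pick one integer per group — 11 integers — with no two summing to 55.
The 12th integer lands in an occupied pair, forcing a sum of 55.

12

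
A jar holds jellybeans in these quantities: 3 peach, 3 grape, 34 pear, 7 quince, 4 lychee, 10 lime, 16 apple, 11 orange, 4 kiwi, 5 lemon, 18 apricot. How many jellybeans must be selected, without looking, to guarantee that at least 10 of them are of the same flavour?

An adversary could hand out at most 9 jellybeans per flavour (6 flavours run out sooner): 3 + 3 + 9 + 7 + 4 + 9 + 9 + 9 + 4 + 5 + 9 = 71 jellybeans and still no flavour has 10.
By pigeonhole, one more jellybean lands in a flavour already at 9, so 72 draws are enough and 71 are not.

72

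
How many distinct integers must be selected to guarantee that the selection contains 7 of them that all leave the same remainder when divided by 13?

The 13 residue classes mod 13 are the pigeonholes.
With 78 integers one could put 6 in each residue class and have no class reach 7.
The 79th integer pushes some class to 7, so 13·6 + 1 = 79.

79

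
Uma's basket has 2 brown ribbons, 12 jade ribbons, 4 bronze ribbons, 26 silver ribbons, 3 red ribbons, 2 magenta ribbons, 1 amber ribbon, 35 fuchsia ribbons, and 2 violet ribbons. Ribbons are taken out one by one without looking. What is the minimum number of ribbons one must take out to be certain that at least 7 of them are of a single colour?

Pigeonhole: the 9 colours are the holes; the ribbons drawn are the pigeons.
To avoid 7 of any one colour, the worst case takes at most 6 of each colour, or every ribbon of a colour that has fewer than 6.
That gives 2 + 6 + 4 + 6 + 3 + 2 + 1 + 6 + 2 = 32 ribbons with no colour reaching 7.
The next ribbon forces some colour to 7, so 32 + 1 = 33.

33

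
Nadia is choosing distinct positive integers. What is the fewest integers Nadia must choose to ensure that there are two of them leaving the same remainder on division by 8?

The 8 residue classes mod 8 are the pigeonholes.
With 8 integers one could put 1 in each residue class and have no class reach 2.
The 9th integer pushes some class to 2, so 8·1 + 1 = 9.

9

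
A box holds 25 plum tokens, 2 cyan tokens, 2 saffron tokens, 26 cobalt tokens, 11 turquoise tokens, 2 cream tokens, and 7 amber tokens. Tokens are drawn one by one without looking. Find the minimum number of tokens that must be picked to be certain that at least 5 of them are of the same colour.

23

An adversary could hand out at most 4 tokens per colour (cyan, saffron, cream run out sooner): 4 + 2 + 2 + 4 + 4 + 2 + 4 = 22 tokens and still no colour has 5.
One more token lands in a colour already at 4, so 23 draws are enough and 22 are not.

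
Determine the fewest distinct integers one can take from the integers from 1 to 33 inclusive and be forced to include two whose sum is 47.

24

A set avoiding the sum 47 can contain at most one of each pair {x, 47−x}, plus the 13 elements whose complement lies outside the range.
The integers 1, …, 23 (23 of them) are such a set: any two sum to at least 1+2 = 3 and at most 22+23 = 45 < 47.
Any 24th integer completes one of the 10 pairs, so 24 choices force a sum of 47.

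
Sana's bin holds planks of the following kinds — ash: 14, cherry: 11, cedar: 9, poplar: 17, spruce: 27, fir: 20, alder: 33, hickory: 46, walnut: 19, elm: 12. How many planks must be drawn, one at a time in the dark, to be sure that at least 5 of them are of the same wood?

Pigeonhole: put each drawn plank into a box by wood. The largest draw with every box below 5 takes min(count, 4) from each wood.
Σ min(cᵢ, 4) = 4 + 4 + 4 + 4 + 4 + 4 + 4 + 4 + 4 + 4 = 40.
Draw number 40 + 1 = 41 must push one box to 5.

41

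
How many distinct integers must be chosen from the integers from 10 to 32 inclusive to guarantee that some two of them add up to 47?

15

A set avoiding the sum 47 can contain at most one of each pair {x, 47−x}, plus the 5 elements whose complement lies outside the range.
The integers 10, …, 23 (14 of them) are such a set: any two sum to at least 10+11 = 21 and at most 22+23 = 45 < 47.
Any 15th integer completes one of the 9 pairs, so 15 choices force a sum of 47.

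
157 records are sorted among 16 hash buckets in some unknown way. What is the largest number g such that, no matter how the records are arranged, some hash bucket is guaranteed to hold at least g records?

The 16 hash buckets are the holes and the 157 records are the pigeons.
If every hash bucket held at most 9 records, the total would be at most 16 × 9 = 144, which is less than 157.
So some hash bucket holds at least ⌈157/16⌉ = 10 records.

10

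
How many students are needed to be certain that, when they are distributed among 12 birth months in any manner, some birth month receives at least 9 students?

97

With 96 students one could put exactly 8 in each of the 12 birth months, and no birth month would reach 9.
One more student must land in a birth month that already has 8, giving it 9.
So 12 × 8 + 1 = 97 students are required.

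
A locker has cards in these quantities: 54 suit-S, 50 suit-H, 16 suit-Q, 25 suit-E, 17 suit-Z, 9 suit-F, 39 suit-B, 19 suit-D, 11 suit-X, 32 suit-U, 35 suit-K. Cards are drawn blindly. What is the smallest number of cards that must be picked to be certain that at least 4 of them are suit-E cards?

In the worst case for collecting suit-E cards, every non-suit-E card comes out first.
There are 54 + 50 + 16 + 17 + 9 + 39 + 19 + 11 + 32 + 35 = 282 non-suit-E cards altogether.
After those, each further card must be suit-E, so 282 + 4 = 286 draws guarantee 4 suit-E cards.

286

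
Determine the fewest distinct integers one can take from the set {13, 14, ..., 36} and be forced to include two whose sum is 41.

17

Two chosen integers sum to 41 exactly when both halves of some pair {x, 41−x} with 13 ≤ x ≤ 41−x ≤ 28 are chosen — 8 such pairs.
The remaining 8 elements (those with no distinct partner in range) can never complete a 41-sum, so the worst case takes all of them and one from each pair: 8 + 8 = 16.
By the pigeonhole principle, the 17th integer has to be the second member of some pair, so 16 + 1 = 17.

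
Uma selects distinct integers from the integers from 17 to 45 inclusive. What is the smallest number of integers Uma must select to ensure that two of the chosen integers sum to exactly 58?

18

Two chosen integers sum to 58 exactly when both halves of some pair {x, 58−x} with 17 ≤ x ≤ 58−x ≤ 41 are chosen — 12 such pairs.
The remaining 5 elements (those with no distinct partner in range) can never complete a 58-sum, so the worst case takes all of them and one from each pair: 5 + 12 = 17.
By the pigeonhole principle, the 18th integer has to be the second member of some pair, so 17 + 1 = 18.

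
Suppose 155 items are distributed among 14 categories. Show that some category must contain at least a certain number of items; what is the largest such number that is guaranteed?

The 14 categories are the holes and the 155 items are the pigeons.
If every category held at most 11 items, the total would be at most 14 × 11 = 154, which is less than 155.
So some category holds at least ⌈155/14⌉ = 12 items.

12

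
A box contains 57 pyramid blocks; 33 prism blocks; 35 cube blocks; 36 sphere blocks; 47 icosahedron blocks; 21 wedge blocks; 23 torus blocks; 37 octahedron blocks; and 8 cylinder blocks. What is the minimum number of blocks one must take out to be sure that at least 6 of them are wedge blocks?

282

In the worst case for collecting wedge blocks, every non-wedge block comes out first.
There are 57 + 33 + 35 + 36 + 47 + 23 + 37 + 8 = 276 non-wedge blocks altogether.
After those, each further block must be wedge, so 276 + 6 = 282 draws guarantee 6 wedge blocks.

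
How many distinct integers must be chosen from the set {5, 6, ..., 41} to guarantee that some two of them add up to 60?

Group the elements by complementary pair {x, 60−x}: {19,41}, {20,40}, {21,39}, …, giving 11 two-element pairs; the single value 30 (it cannot pair with itself since the integers are distinct); and 14 integers whose partner 60−x falls outside [5,41].
Pigeonhole: treating each of those 26 groups as a pigeonhole, one can pick one integer per group — 26 integers — with no two summing to 60.
The 27th integer lands in an occupied pair, forcing a sum of 60.

27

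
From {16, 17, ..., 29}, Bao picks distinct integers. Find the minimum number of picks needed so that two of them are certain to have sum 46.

9

A set avoiding the sum 46 can contain at most one of each pair {x, 46−x}, plus the 2 elements whose complement lies outside the range or equal to its own complement.
The integers 16, …, 23 (8 of them) are such a set: any two sum to at least 16+17 = 33 and at most 22+23 = 45 < 46.
Any 9th integer completes one of the 6 pairs, so 9 choices force a sum of 46.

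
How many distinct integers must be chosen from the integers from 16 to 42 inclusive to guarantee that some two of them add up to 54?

Two chosen integers sum to 54 exactly when both halves of some pair {x, 54−x} with 16 ≤ x ≤ 54−x ≤ 38 are chosen — 11 such pairs.
The remaining 5 elements (those with no distinct partner in range) can never complete a 54-sum, so the worst case takes all of them and one from each pair: 5 + 11 = 16.
The 17th integer has to be the second member of some pair, so 16 + 1 = 17.

17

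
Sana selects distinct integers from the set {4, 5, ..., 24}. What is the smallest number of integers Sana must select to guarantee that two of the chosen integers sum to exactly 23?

A set avoiding the sum 23 can contain at most one of each pair {x, 23−x}, plus the 5 elements whose complement lies outside the range.
The integers 12, …, 24 (13 of them) are such a set: any two sum to at least 12+13 = 25 > 23.
By pigeonhole, any 14th integer completes one of the 8 pairs, so 14 choices force a sum of 23.

14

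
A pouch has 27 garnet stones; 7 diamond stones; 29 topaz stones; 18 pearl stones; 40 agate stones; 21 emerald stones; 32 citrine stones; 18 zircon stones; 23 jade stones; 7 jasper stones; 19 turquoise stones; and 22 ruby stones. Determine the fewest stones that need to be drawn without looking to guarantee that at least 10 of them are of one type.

The 12 types are the holes; the stones drawn are the pigeons.
To avoid 10 of any one type, the worst case takes at most 9 of each type, or every stone of a type that has fewer than 9.
That gives 9 + 7 + 9 + 9 + 9 + 9 + 9 + 9 + 9 + 7 + 9 + 9 = 104 stones with no type reaching 10.
The next stone forces some type to 10, so 104 + 1 = 105.

105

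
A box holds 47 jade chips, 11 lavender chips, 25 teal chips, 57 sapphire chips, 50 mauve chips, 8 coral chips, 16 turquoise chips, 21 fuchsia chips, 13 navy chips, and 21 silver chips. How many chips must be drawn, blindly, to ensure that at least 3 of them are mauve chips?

In the worst case for collecting mauve chips, every non-mauve chip comes out first.
There are 47 + 11 + 25 + 57 + 8 + 16 + 21 + 13 + 21 = 219 non-mauve chips altogether.
After those, each further chip must be mauve, so 219 + 3 = 222 draws guarantee 3 mauve chips.

222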